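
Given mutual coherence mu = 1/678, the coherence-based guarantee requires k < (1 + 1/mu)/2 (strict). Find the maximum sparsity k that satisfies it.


1/mu = 678.
1 + 1/mu = 679.
(1 + 1/mu)/2 = 339.5 is not an integer, so k_max = floor(339.5) = 339.

339


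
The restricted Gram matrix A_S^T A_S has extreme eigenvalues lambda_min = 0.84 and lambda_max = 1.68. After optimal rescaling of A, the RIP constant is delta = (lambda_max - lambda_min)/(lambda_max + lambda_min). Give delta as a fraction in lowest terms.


lambda_max - lambda_min = 1.68 - 0.84 = 0.84.
lambda_max + lambda_min = 1.68 + 0.84 = 2.52.
delta = 0.84/2.52 = 84/252 = 1/3.

1/3


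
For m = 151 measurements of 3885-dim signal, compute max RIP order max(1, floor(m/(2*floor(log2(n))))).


floor(log2(3885)) = 11.
2*11 = 22.
m/(2*floor(log2(n))) = 151/22 ≈ 6.8636.
floor = 6.
k = max(1, 6) = 6.

6


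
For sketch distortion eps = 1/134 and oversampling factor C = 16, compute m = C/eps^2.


1/eps = 134.
(1/eps)^2 = 17956.
m = 16*17956 = 287296.

287296


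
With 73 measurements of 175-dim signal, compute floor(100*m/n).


100*m/n = 100*73/175 ≈ 41.7143.
floor = 41.

41


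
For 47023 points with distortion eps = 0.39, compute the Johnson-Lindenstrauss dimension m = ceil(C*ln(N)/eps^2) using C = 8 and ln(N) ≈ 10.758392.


ln(47023) ≈ 10.758392.
eps^2 = 0.39^2 = 0.1521.
C*ln(N)/eps^2 ≈ 8*10.758392/0.1521 ≈ 565.8589.
m = ceil(565.8589) = 566.

566


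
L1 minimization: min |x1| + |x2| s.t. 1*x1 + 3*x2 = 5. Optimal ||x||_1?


Axis intercepts:
  x1 = 5, x2 = 0: L1 = 5
  x1 = 0, x2 = 5/3: L1 = 5/3
x* = (0, 5/3)
||x*||_1 = 5/3.

5/3


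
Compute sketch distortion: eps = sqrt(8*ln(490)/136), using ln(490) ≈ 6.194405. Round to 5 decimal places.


ln(490) ≈ 6.194405.
8*ln(N)/m ≈ 8*6.194405/136 ≈ 0.36437676.
eps = sqrt(0.36437676) ≈ 0.6036363 ≈ 0.60364.

0.60364


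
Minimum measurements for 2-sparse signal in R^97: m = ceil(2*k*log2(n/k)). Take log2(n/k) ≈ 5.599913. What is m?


log2(n/k) = log2(97/2) ≈ 5.599913.
2*k*log2(n/k) ≈ 2*2*5.599913 = 22.399652.
m = ceil(22.399652) = 23.

23


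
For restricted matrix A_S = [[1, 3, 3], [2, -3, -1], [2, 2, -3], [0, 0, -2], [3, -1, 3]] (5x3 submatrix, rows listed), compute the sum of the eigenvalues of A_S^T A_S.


Sum of eigenvalues of A_S^T A_S = trace(A_S^T A_S) = sum of squared column norms of A_S.
A_S^T A_S diagonal: [18, 23, 32].
trace = 18 + 23 + 32 = 73.

73


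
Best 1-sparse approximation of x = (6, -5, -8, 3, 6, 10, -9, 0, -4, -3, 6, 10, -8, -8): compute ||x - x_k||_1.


Sorted |x_i| descending: [10, 10, 9, 8, 8, 8, 6, 6, 6, 5, 4, 3, 3, 0]
Keep top 1: [10]
Tail entries: [10, 9, 8, 8, 8, 6, 6, 6, 5, 4, 3, 3, 0]
L1 error = sum of tail = 76.

76


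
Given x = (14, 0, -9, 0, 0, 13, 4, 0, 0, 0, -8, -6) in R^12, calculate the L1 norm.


Non-zero entries: [(0, 14), (2, -9), (5, 13), (6, 4), (10, -8), (11, -6)]
Absolute values: [14, 9, 13, 4, 8, 6]
||x||_1 = sum = 54.

54


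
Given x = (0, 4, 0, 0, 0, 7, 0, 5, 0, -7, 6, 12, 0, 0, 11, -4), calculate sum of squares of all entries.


Non-zero entries: [(1, 4), (5, 7), (7, 5), (9, -7), (10, 6), (11, 12), (14, 11), (15, -4)]
Squares: [16, 49, 25, 49, 36, 144, 121, 16]
||x||_2^2 = sum = 456.

456


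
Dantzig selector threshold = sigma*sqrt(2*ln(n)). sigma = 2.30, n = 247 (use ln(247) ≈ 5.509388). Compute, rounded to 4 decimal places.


ln(247) ≈ 5.509388.
2*ln(n) ≈ 11.018776.
sqrt(2*ln(n)) ≈ sqrt(11.018776) ≈ 3.319454.
threshold ≈ 2.30*3.319454 = 7.6347442 ≈ 7.6347.

7.6347


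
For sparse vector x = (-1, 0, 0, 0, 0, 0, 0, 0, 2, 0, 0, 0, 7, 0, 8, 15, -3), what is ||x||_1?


Non-zero entries: [(0, -1), (8, 2), (12, 7), (14, 8), (15, 15), (16, -3)]
Absolute values: [1, 2, 7, 8, 15, 3]
||x||_1 = sum = 36.

36


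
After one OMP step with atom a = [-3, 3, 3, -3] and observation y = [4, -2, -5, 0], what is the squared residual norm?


a^T a = 36.
a^T y = -33.
coeff = -33/36 = -11/12.
||r||^2 = 59/4.

59/4


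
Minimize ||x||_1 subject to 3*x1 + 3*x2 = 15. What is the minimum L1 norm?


Axis intercepts:
  x1 = 5, x2 = 0: L1 = 5
  x1 = 0, x2 = 5: L1 = 5
x* = (5, 0)
||x*||_1 = 5.

5


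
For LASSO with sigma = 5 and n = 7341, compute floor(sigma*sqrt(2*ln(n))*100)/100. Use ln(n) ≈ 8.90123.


ln(7341) ≈ 8.90123.
2*ln(n) ≈ 17.80246.
sqrt(2*ln(n)) ≈ sqrt(17.80246) ≈ 4.219296.
lambda ≈ 5*4.219296 = 21.09648.
floor(lambda*100)/100 = 21.09.

21.09


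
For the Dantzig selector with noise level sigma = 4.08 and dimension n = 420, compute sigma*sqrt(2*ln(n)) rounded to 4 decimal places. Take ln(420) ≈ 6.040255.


ln(420) ≈ 6.040255.
2*ln(n) ≈ 12.08051.
sqrt(2*ln(n)) ≈ sqrt(12.08051) ≈ 3.475703.
threshold ≈ 4.08*3.475703 = 14.18086824 ≈ 14.1809.

14.1809


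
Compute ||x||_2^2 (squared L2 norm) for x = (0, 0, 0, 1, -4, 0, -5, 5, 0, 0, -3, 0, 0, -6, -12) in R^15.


Non-zero entries: [(3, 1), (4, -4), (6, -5), (7, 5), (10, -3), (13, -6), (14, -12)]
Squares: [1, 16, 25, 25, 9, 36, 144]
||x||_2^2 = sum = 256.

256


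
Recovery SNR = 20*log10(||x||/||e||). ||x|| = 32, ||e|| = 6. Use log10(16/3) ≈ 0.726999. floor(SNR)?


||x||/||e|| = 32/6 = 16/3.
log10(16/3) ≈ 0.726999.
20*log10(||x||/||e||) ≈ 20*0.726999 = 14.53998.
floor(14.53998) = 14.

14


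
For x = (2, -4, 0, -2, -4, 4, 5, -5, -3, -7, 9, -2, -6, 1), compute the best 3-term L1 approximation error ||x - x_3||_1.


Sorted |x_i| descending: [9, 7, 6, 5, 5, 4, 4, 4, 3, 2, 2, 2, 1, 0]
Keep top 3: [9, 7, 6]
Tail entries: [5, 5, 4, 4, 4, 3, 2, 2, 2, 1, 0]
L1 error = sum of tail = 32.

32


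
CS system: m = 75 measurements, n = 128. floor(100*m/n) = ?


100*m/n = 100*75/128 ≈ 58.5938.
floor = 58.

58


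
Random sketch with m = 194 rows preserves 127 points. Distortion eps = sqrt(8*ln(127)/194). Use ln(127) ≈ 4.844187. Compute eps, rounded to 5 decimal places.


ln(127) ≈ 4.844187.
8*ln(N)/m ≈ 8*4.844187/194 ≈ 0.19976029.
eps = sqrt(0.19976029) ≈ 0.4469455 ≈ 0.44695.

0.44695


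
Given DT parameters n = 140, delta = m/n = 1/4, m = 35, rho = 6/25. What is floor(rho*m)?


m = 1/4*140 = 35.
rho = 6/25.
rho*m = 6/25*35 = 8.4.
k = floor(8.4) = 8.

8


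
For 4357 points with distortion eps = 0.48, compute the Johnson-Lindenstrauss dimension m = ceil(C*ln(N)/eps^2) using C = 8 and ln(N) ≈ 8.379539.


ln(4357) ≈ 8.379539.
eps^2 = 0.48^2 = 0.2304.
C*ln(N)/eps^2 ≈ 8*8.379539/0.2304 ≈ 290.9562.
m = ceil(290.9562) = 291.

291


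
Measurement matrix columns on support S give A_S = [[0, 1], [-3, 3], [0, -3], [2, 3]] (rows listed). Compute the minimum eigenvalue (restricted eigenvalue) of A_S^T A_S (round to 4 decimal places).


A_S^T A_S = [[13, -3], [-3, 28]].
trace = 41.
det = 355.
disc = trace^2 - 4*det = 1681 - 4*355 = 261.
sqrt(261) ≈ 16.155494.
lam_min = (41 - sqrt(261))/2 ≈ (41 - 16.155494)/2 = 12.422253 ≈ 12.4223.

12.4223


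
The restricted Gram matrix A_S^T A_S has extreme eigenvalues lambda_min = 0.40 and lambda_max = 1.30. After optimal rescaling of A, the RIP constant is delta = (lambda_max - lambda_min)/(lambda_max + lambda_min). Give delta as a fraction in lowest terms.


lambda_max - lambda_min = 1.30 - 0.40 = 0.90.
lambda_max + lambda_min = 1.30 + 0.40 = 1.70.
delta = 0.90/1.70 = 90/170 = 9/17.

9/17


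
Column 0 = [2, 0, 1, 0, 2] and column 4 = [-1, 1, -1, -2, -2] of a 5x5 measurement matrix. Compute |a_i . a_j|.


Inner product: 2*-1 + 0*1 + 1*-1 + 0*-2 + 2*-2
Products: [-2, 0, -1, 0, -4]
Sum = -7.
|dot| = 7.

7


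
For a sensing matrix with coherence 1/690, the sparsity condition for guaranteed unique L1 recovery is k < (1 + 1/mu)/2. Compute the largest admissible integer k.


1/mu = 690.
1 + 1/mu = 691.
(1 + 1/mu)/2 = 345.5 is not an integer, so k_max = floor(345.5) = 345.

345


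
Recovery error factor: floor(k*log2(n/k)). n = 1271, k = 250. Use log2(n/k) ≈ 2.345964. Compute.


log2(n/k) = log2(1271/250) ≈ 2.345964.
k*log2(n/k) ≈ 250*2.345964 = 586.491.
floor(586.491) = 586.

586


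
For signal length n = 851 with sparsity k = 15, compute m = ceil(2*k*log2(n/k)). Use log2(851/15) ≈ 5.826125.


log2(n/k) = log2(851/15) ≈ 5.826125.
2*k*log2(n/k) ≈ 2*15*5.826125 = 174.78375.
m = ceil(174.78375) = 175.

175


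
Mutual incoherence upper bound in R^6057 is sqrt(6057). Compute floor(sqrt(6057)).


77^2 = 5929 <= 6057 < 6084 = 78^2, so 77 <= sqrt(6057) < 78.
floor(sqrt(6057)) = 77.

77


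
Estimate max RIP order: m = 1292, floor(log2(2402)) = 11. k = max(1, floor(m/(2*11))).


floor(log2(2402)) = 11.
2*11 = 22.
m/(2*floor(log2(n))) = 1292/22 ≈ 58.7273.
floor = 58.
k = max(1, 58) = 58.

58


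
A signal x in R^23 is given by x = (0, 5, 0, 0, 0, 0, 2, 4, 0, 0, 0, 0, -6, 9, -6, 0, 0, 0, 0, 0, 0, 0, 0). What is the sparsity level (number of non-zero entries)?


Non-zero positions: [1, 6, 7, 12, 13, 14].
Sparsity = 6.

6


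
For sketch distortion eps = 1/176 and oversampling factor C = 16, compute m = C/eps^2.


1/eps = 176.
(1/eps)^2 = 30976.
m = 16*30976 = 495616.

495616


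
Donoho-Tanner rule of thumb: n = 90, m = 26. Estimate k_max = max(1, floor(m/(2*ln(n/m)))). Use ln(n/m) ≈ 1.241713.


n/m = 90/26 = 45/13.
ln(n/m) ≈ 1.241713.
2*ln(n/m) ≈ 2.483426.
m/(2*ln(n/m)) ≈ 26/2.483426 ≈ 10.4694.
floor = 10.
k_max = max(1, 10) = 10.

10


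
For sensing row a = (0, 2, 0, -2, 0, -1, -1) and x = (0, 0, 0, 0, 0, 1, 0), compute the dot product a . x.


Non-zero terms: ['-1*1']
Products: [-1]
y = sum = -1.

-1


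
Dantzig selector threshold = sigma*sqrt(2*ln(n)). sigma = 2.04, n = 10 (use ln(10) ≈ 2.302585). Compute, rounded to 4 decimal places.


ln(10) ≈ 2.302585.
2*ln(n) ≈ 4.60517.
sqrt(2*ln(n)) ≈ sqrt(4.60517) ≈ 2.145966.
threshold ≈ 2.04*2.145966 = 4.37777064 ≈ 4.3778.

4.3778


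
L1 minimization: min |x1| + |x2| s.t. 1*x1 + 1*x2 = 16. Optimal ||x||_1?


Axis intercepts:
  x1 = 16, x2 = 0: L1 = 16
  x1 = 0, x2 = 16: L1 = 16
x* = (16, 0)
||x*||_1 = 16.

16


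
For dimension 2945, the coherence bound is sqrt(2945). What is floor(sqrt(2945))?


54^2 = 2916 <= 2945 < 3025 = 55^2, so 54 <= sqrt(2945) < 55.
floor(sqrt(2945)) = 54.

54


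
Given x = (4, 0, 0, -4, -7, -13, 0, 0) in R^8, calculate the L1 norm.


Non-zero entries: [(0, 4), (3, -4), (4, -7), (5, -13)]
Absolute values: [4, 4, 7, 13]
||x||_1 = sum = 28.

28


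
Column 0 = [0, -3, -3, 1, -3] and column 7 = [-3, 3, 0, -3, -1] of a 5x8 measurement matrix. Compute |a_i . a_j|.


Inner product: 0*-3 + -3*3 + -3*0 + 1*-3 + -3*-1
Products: [0, -9, 0, -3, 3]
Sum = -9.
|dot| = 9.

9


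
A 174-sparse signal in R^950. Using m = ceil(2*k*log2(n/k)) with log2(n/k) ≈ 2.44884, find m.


log2(n/k) = log2(950/174) ≈ 2.44884.
2*k*log2(n/k) ≈ 2*174*2.44884 = 852.19632.
m = ceil(852.19632) = 853.

853


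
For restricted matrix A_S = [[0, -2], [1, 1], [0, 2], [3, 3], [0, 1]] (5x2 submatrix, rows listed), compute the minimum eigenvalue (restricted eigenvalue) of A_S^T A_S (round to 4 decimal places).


A_S^T A_S = [[10, 10], [10, 19]].
trace = 29.
det = 90.
disc = trace^2 - 4*det = 841 - 4*90 = 481.
sqrt(481) ≈ 21.931712.
lam_min = (29 - sqrt(481))/2 ≈ (29 - 21.931712)/2 = 3.534144 ≈ 3.5341.

3.5341


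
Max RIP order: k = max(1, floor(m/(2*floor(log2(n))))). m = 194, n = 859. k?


floor(log2(859)) = 9.
2*9 = 18.
m/(2*floor(log2(n))) = 194/18 ≈ 10.7778.
floor = 10.
k = max(1, 10) = 10.

10


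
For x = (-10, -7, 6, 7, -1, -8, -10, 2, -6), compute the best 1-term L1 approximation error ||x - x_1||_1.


Sorted |x_i| descending: [10, 10, 8, 7, 7, 6, 6, 2, 1]
Keep top 1: [10]
Tail entries: [10, 8, 7, 7, 6, 6, 2, 1]
L1 error = sum of tail = 47.

47


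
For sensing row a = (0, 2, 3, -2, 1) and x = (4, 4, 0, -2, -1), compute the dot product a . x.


Non-zero terms: ['0*4', '2*4', '-2*-2', '1*-1']
Products: [0, 8, 4, -1]
y = sum = 11.

11


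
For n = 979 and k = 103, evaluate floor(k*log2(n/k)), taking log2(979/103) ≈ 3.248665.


log2(n/k) = log2(979/103) ≈ 3.248665.
k*log2(n/k) ≈ 103*3.248665 = 334.612495.
floor(334.612495) = 334.

334


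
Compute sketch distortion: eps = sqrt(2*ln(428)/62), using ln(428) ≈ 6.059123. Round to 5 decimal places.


ln(428) ≈ 6.059123.
2*ln(N)/m ≈ 2*6.059123/62 ≈ 0.19545558.
eps = sqrt(0.19545558) ≈ 0.4421036 ≈ 0.44210.

0.44210


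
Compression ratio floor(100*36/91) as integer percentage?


100*m/n = 100*36/91 ≈ 39.5604.
floor = 39.

39


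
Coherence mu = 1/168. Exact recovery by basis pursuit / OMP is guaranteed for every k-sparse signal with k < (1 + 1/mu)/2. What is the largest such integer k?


1/mu = 168.
1 + 1/mu = 169.
(1 + 1/mu)/2 = 84.5 is not an integer, so k_max = floor(84.5) = 84.

84


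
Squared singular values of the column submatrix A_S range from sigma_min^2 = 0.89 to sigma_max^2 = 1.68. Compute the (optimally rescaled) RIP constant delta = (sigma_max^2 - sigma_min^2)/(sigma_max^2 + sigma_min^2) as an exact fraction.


lambda_max - lambda_min = 1.68 - 0.89 = 0.79.
lambda_max + lambda_min = 1.68 + 0.89 = 2.57.
delta = 0.79/2.57 = 79/257.

79/257


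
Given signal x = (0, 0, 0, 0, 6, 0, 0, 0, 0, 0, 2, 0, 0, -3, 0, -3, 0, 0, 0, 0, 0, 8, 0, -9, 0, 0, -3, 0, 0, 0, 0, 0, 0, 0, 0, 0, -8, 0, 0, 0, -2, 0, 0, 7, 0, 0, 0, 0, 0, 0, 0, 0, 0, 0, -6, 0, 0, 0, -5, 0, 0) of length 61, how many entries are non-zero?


Non-zero positions: [4, 10, 13, 15, 21, 23, 26, 36, 40, 43, 54, 58].
Sparsity = 12.

12


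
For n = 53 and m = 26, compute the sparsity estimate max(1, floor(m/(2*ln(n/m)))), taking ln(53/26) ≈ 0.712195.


n/m = 53/26.
ln(n/m) ≈ 0.712195.
2*ln(n/m) ≈ 1.42439.
m/(2*ln(n/m)) ≈ 26/1.42439 ≈ 18.2534.
floor = 18.
k_max = max(1, 18) = 18.

18


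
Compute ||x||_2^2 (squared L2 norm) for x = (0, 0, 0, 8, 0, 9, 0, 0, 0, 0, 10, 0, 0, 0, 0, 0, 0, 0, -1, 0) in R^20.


Non-zero entries: [(3, 8), (5, 9), (10, 10), (18, -1)]
Squares: [64, 81, 100, 1]
||x||_2^2 = sum = 246.

246


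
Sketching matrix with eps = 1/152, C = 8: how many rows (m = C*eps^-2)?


1/eps = 152.
(1/eps)^2 = 23104.
m = 8*23104 = 184832.

184832


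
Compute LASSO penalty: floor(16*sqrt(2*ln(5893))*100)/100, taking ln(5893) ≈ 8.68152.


ln(5893) ≈ 8.68152.
2*ln(n) ≈ 17.36304.
sqrt(2*ln(n)) ≈ sqrt(17.36304) ≈ 4.166898.
lambda ≈ 16*4.166898 = 66.670368.
floor(lambda*100)/100 = 66.67.

66.67


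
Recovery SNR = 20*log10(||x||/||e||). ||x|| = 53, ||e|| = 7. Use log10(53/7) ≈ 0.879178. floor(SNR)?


||x||/||e|| = 53/7.
log10(53/7) ≈ 0.879178.
20*log10(||x||/||e||) ≈ 20*0.879178 = 17.58356.
floor(17.58356) = 17.

17


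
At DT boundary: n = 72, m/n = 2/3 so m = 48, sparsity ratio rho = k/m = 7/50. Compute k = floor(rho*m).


m = 2/3*72 = 48.
rho = 7/50.
rho*m = 7/50*48 = 6.72.
k = floor(6.72) = 6.

6


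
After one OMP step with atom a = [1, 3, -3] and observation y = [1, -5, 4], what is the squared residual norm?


a^T a = 19.
a^T y = -26.
coeff = -26/19 = -26/19.
||r||^2 = 122/19.

122/19


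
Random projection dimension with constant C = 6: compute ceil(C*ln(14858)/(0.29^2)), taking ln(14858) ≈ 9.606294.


ln(14858) ≈ 9.606294.
eps^2 = 0.29^2 = 0.0841.
C*ln(N)/eps^2 ≈ 6*9.606294/0.0841 ≈ 685.348.
m = ceil(685.348) = 686.

686


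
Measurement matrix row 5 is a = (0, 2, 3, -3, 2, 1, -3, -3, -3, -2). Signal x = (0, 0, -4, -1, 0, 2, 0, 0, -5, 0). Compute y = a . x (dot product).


Non-zero terms: ['3*-4', '-3*-1', '1*2', '-3*-5']
Products: [-12, 3, 2, 15]
y = sum = 8.

8


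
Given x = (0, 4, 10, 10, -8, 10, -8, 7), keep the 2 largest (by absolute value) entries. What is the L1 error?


Sorted |x_i| descending: [10, 10, 10, 8, 8, 7, 4, 0]
Keep top 2: [10, 10]
Tail entries: [10, 8, 8, 7, 4, 0]
L1 error = sum of tail = 37.

37


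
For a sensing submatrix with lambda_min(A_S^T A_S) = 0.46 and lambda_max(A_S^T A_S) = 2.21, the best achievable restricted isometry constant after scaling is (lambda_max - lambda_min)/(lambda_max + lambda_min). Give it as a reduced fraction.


lambda_max - lambda_min = 2.21 - 0.46 = 1.75.
lambda_max + lambda_min = 2.21 + 0.46 = 2.67.
delta = 1.75/2.67 = 175/267.

175/267


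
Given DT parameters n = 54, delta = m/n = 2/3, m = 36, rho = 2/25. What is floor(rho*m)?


m = 2/3*54 = 36.
rho = 2/25.
rho*m = 2/25*36 = 2.88.
k = floor(2.88) = 2.

2


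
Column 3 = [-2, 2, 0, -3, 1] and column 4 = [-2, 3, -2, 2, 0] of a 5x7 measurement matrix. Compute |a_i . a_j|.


Inner product: -2*-2 + 2*3 + 0*-2 + -3*2 + 1*0
Products: [4, 6, 0, -6, 0]
Sum = 4.
|dot| = 4.

4


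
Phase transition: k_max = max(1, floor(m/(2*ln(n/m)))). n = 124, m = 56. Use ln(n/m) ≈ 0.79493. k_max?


n/m = 124/56 = 31/14.
ln(n/m) ≈ 0.79493.
2*ln(n/m) ≈ 1.58986.
m/(2*ln(n/m)) ≈ 56/1.58986 ≈ 35.2232.
floor = 35.
k_max = max(1, 35) = 35.

35


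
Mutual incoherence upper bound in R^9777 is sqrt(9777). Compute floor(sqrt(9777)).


98^2 = 9604 <= 9777 < 9801 = 99^2, so 98 <= sqrt(9777) < 99.
floor(sqrt(9777)) = 98.

98


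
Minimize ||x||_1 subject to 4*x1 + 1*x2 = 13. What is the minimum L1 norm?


Axis intercepts:
  x1 = 13/4, x2 = 0: L1 = 13/4
  x1 = 0, x2 = 13: L1 = 13
x* = (13/4, 0)
||x*||_1 = 13/4.

13/4


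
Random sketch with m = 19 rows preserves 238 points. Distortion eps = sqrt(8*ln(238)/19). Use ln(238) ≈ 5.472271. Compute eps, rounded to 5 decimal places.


ln(238) ≈ 5.472271.
8*ln(N)/m ≈ 8*5.472271/19 ≈ 2.30411411.
eps = sqrt(2.30411411) ≈ 1.5179309 ≈ 1.51793.

1.51793


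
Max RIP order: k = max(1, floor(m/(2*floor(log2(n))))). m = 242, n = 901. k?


floor(log2(901)) = 9.
2*9 = 18.
m/(2*floor(log2(n))) = 242/18 ≈ 13.4444.
floor = 13.
k = max(1, 13) = 13.

13


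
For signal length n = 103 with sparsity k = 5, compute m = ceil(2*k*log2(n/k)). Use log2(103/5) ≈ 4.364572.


log2(n/k) = log2(103/5) ≈ 4.364572.
2*k*log2(n/k) ≈ 2*5*4.364572 = 43.64572.
m = ceil(43.64572) = 44.

44


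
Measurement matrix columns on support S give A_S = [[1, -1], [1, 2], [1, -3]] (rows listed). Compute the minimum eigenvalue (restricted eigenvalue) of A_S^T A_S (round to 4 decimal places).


A_S^T A_S = [[3, -2], [-2, 14]].
trace = 17.
det = 38.
disc = trace^2 - 4*det = 289 - 4*38 = 137.
sqrt(137) ≈ 11.704700.
lam_min = (17 - sqrt(137))/2 ≈ (17 - 11.704700)/2 = 2.64765 ≈ 2.6477.

2.6477


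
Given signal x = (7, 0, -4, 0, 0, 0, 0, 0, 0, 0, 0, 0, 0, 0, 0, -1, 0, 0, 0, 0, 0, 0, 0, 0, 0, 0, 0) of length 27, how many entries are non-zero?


Non-zero positions: [0, 2, 15].
Sparsity = 3.

3


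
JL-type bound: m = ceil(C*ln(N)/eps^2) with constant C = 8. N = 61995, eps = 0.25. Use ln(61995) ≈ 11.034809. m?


ln(61995) ≈ 11.034809.
eps^2 = 0.25^2 = 0.0625.
C*ln(N)/eps^2 ≈ 8*11.034809/0.0625 ≈ 1412.4556.
m = ceil(1412.4556) = 1413.

1413


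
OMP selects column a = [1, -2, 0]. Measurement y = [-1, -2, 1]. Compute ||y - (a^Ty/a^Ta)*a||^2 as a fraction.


a^T a = 5.
a^T y = 3.
coeff = 3/5 = 3/5.
||r||^2 = 21/5.

21/5


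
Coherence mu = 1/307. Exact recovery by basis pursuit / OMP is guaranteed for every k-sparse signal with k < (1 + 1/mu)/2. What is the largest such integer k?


1/mu = 307.
1 + 1/mu = 308.
(1 + 1/mu)/2 = 154 is an integer and the inequality is strict, so k_max = 154 - 1 = 153.

153


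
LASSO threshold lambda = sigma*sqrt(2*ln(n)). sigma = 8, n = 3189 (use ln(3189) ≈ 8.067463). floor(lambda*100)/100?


ln(3189) ≈ 8.067463.
2*ln(n) ≈ 16.134926.
sqrt(2*ln(n)) ≈ sqrt(16.134926) ≈ 4.01683.
lambda ≈ 8*4.01683 = 32.13464.
floor(lambda*100)/100 = 32.13.

32.13


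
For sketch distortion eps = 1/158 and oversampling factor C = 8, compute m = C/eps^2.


1/eps = 158.
(1/eps)^2 = 24964.
m = 8*24964 = 199712.

199712


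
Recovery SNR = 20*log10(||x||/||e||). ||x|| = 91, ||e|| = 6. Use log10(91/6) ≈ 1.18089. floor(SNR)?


||x||/||e|| = 91/6.
log10(91/6) ≈ 1.18089.
20*log10(||x||/||e||) ≈ 20*1.18089 = 23.6178.
floor(23.6178) = 23.

23


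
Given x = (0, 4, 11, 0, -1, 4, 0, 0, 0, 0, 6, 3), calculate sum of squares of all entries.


Non-zero entries: [(1, 4), (2, 11), (4, -1), (5, 4), (10, 6), (11, 3)]
Squares: [16, 121, 1, 16, 36, 9]
||x||_2^2 = sum = 199.

199


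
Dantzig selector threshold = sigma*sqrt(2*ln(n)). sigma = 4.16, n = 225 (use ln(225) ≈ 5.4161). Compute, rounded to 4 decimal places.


ln(225) ≈ 5.4161.
2*ln(n) ≈ 10.8322.
sqrt(2*ln(n)) ≈ sqrt(10.8322) ≈ 3.291231.
threshold ≈ 4.16*3.291231 = 13.69152096 ≈ 13.6915.

13.6915


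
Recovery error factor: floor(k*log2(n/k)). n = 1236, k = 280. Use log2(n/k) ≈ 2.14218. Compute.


log2(n/k) = log2(1236/280) ≈ 2.14218.
k*log2(n/k) ≈ 280*2.14218 = 599.8104.
floor(599.8104) = 599.

599


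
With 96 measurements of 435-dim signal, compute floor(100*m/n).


100*m/n = 100*96/435 ≈ 22.069.
floor = 22.

22


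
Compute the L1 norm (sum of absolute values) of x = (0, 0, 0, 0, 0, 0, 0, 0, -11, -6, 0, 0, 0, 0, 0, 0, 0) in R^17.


Non-zero entries: [(8, -11), (9, -6)]
Absolute values: [11, 6]
||x||_1 = sum = 17.

17


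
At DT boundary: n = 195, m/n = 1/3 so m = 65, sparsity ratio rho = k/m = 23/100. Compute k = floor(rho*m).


m = 1/3*195 = 65.
rho = 23/100.
rho*m = 23/100*65 = 14.95.
k = floor(14.95) = 14.

14


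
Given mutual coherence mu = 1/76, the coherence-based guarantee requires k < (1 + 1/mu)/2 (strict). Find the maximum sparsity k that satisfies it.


1/mu = 76.
1 + 1/mu = 77.
(1 + 1/mu)/2 = 38.5 is not an integer, so k_max = floor(38.5) = 38.

38


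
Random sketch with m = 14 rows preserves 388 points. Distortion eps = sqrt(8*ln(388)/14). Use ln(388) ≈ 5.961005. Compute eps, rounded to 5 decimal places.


ln(388) ≈ 5.961005.
8*ln(N)/m ≈ 8*5.961005/14 ≈ 3.40628857.
eps = sqrt(3.40628857) ≈ 1.8456133 ≈ 1.84561.

1.84561


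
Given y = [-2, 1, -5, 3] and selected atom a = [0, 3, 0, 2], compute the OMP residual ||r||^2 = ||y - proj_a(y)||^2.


a^T a = 13.
a^T y = 9.
coeff = 9/13 = 9/13.
||r||^2 = 426/13.

426/13


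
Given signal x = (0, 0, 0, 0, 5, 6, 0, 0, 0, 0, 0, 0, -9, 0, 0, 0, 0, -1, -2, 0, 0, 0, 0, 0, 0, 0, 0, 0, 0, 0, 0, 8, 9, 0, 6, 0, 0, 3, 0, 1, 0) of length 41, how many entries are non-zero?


Non-zero positions: [4, 5, 12, 17, 18, 31, 32, 34, 37, 39].
Sparsity = 10.

10


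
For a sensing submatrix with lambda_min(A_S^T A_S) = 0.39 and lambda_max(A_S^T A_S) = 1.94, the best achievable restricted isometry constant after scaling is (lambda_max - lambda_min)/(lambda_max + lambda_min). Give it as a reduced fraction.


lambda_max - lambda_min = 1.94 - 0.39 = 1.55.
lambda_max + lambda_min = 1.94 + 0.39 = 2.33.
delta = 1.55/2.33 = 155/233.

155/233


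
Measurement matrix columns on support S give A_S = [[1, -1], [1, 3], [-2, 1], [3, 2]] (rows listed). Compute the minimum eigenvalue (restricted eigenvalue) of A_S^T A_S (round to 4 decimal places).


A_S^T A_S = [[15, 6], [6, 15]].
trace = 30.
det = 189.
disc = trace^2 - 4*det = 900 - 4*189 = 144.
sqrt(144) = 12.
lam_min = (30 - 12)/2 = 9 = 9.0000.

9.0000


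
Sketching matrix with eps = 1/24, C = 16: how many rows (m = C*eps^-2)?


1/eps = 24.
(1/eps)^2 = 576.
m = 16*576 = 9216.

9216


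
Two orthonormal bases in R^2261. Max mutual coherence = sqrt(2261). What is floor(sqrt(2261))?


47^2 = 2209 <= 2261 < 2304 = 48^2, so 47 <= sqrt(2261) < 48.
floor(sqrt(2261)) = 47.

47


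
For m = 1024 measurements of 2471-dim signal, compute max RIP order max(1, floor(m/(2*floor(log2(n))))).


floor(log2(2471)) = 11.
2*11 = 22.
m/(2*floor(log2(n))) = 1024/22 ≈ 46.5455.
floor = 46.
k = max(1, 46) = 46.

46


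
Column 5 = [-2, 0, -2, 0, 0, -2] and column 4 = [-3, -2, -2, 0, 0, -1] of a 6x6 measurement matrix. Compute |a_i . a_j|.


Inner product: -2*-3 + 0*-2 + -2*-2 + 0*0 + 0*0 + -2*-1
Products: [6, 0, 4, 0, 0, 2]
Sum = 12.
|dot| = 12.

12


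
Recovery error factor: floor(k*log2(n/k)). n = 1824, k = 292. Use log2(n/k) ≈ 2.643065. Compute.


log2(n/k) = log2(1824/292) ≈ 2.643065.
k*log2(n/k) ≈ 292*2.643065 = 771.77498.
floor(771.77498) = 771.

771


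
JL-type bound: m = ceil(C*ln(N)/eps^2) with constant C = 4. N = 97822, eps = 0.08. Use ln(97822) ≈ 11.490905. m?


ln(97822) ≈ 11.490905.
eps^2 = 0.08^2 = 0.0064.
C*ln(N)/eps^2 ≈ 4*11.490905/0.0064 ≈ 7181.8156.
m = ceil(7181.8156) = 7182.

7182


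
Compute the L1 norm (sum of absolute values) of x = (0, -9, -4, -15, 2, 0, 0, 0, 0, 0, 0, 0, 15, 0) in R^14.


Non-zero entries: [(1, -9), (2, -4), (3, -15), (4, 2), (12, 15)]
Absolute values: [9, 4, 15, 2, 15]
||x||_1 = sum = 45.

45


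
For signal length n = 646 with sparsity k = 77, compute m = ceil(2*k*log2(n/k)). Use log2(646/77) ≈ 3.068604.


log2(n/k) = log2(646/77) ≈ 3.068604.
2*k*log2(n/k) ≈ 2*77*3.068604 = 472.565016.
m = ceil(472.565016) = 473.

473


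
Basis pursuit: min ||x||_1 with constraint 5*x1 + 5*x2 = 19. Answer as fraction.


Axis intercepts:
  x1 = 19/5, x2 = 0: L1 = 19/5
  x1 = 0, x2 = 19/5: L1 = 19/5
x* = (19/5, 0)
||x*||_1 = 19/5.

19/5


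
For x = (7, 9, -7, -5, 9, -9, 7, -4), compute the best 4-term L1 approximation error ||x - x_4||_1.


Sorted |x_i| descending: [9, 9, 9, 7, 7, 7, 5, 4]
Keep top 4: [9, 9, 9, 7]
Tail entries: [7, 7, 5, 4]
L1 error = sum of tail = 23.

23


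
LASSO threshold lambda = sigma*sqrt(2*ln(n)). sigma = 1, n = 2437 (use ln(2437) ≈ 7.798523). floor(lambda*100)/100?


ln(2437) ≈ 7.798523.
2*ln(n) ≈ 15.597046.
sqrt(2*ln(n)) ≈ sqrt(15.597046) ≈ 3.94931.
lambda ≈ 1*3.94931 = 3.94931.
floor(lambda*100)/100 = 3.94.

3.94


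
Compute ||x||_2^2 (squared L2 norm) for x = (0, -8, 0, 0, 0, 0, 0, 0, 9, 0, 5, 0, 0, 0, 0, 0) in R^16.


Non-zero entries: [(1, -8), (8, 9), (10, 5)]
Squares: [64, 81, 25]
||x||_2^2 = sum = 170.

170


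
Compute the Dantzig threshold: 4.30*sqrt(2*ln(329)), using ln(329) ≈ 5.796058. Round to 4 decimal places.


ln(329) ≈ 5.796058.
2*ln(n) ≈ 11.592116.
sqrt(2*ln(n)) ≈ sqrt(11.592116) ≈ 3.40472.
threshold ≈ 4.30*3.40472 = 14.640296 ≈ 14.6403.

14.6403


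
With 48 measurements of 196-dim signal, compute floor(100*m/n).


100*m/n = 100*48/196 ≈ 24.4898.
floor = 24.

24


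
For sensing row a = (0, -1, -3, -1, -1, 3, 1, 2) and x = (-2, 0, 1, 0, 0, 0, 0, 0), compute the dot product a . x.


Non-zero terms: ['0*-2', '-3*1']
Products: [0, -3]
y = sum = -3.

-3


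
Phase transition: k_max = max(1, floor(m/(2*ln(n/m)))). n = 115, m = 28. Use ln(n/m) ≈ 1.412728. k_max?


n/m = 115/28.
ln(n/m) ≈ 1.412728.
2*ln(n/m) ≈ 2.825456.
m/(2*ln(n/m)) ≈ 28/2.825456 ≈ 9.9099.
floor = 9.
k_max = max(1, 9) = 9.

9


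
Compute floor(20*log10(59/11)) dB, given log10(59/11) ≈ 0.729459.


||x||/||e|| = 59/11.
log10(59/11) ≈ 0.729459.
20*log10(||x||/||e||) ≈ 20*0.729459 = 14.58918.
floor(14.58918) = 14.

14


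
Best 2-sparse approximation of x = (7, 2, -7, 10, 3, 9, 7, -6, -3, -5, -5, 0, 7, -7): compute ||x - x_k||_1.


Sorted |x_i| descending: [10, 9, 7, 7, 7, 7, 7, 6, 5, 5, 3, 3, 2, 0]
Keep top 2: [10, 9]
Tail entries: [7, 7, 7, 7, 7, 6, 5, 5, 3, 3, 2, 0]
L1 error = sum of tail = 59.

59


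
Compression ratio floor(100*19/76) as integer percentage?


100*m/n = 100*19/76 ≈ 25.0.
floor = 25.

25


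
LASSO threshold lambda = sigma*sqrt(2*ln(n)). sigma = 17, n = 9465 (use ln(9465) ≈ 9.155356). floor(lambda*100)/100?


ln(9465) ≈ 9.155356.
2*ln(n) ≈ 18.310712.
sqrt(2*ln(n)) ≈ sqrt(18.310712) ≈ 4.279102.
lambda ≈ 17*4.279102 = 72.744734.
floor(lambda*100)/100 = 72.74.

72.74


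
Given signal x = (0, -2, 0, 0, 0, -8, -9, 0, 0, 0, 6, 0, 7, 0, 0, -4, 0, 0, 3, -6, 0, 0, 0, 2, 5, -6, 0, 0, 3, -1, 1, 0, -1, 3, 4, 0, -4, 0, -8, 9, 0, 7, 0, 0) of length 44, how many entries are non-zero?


Non-zero positions: [1, 5, 6, 10, 12, 15, 18, 19, 23, 24, 25, 28, 29, 30, 32, 33, 34, 36, 38, 39, 41].
Sparsity = 21.

21


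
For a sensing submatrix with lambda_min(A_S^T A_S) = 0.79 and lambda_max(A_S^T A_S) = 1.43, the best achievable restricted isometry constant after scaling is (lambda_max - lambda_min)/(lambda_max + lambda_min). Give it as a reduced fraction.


lambda_max - lambda_min = 1.43 - 0.79 = 0.64.
lambda_max + lambda_min = 1.43 + 0.79 = 2.22.
delta = 0.64/2.22 = 64/222 = 32/111.

32/111


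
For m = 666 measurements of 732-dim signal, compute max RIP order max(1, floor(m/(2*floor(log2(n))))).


floor(log2(732)) = 9.
2*9 = 18.
m/(2*floor(log2(n))) = 666/18 ≈ 37.0.
floor = 37.
k = max(1, 37) = 37.

37


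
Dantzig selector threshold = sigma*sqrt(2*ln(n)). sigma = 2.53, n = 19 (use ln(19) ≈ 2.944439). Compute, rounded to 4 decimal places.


ln(19) ≈ 2.944439.
2*ln(n) ≈ 5.888878.
sqrt(2*ln(n)) ≈ sqrt(5.888878) ≈ 2.426701.
threshold ≈ 2.53*2.426701 = 6.13955353 ≈ 6.1396.

6.1396


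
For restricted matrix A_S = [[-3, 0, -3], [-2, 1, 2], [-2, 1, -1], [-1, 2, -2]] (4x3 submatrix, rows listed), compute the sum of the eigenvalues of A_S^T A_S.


Sum of eigenvalues of A_S^T A_S = trace(A_S^T A_S) = sum of squared column norms of A_S.
A_S^T A_S diagonal: [18, 6, 18].
trace = 18 + 6 + 18 = 42.

42


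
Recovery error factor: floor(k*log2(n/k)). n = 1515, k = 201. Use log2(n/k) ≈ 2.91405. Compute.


log2(n/k) = log2(1515/201) ≈ 2.91405.
k*log2(n/k) ≈ 201*2.91405 = 585.72405.
floor(585.72405) = 585.

585


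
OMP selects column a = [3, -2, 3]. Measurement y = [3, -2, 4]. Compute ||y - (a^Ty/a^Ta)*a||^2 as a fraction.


a^T a = 22.
a^T y = 25.
coeff = 25/22 = 25/22.
||r||^2 = 13/22.

13/22


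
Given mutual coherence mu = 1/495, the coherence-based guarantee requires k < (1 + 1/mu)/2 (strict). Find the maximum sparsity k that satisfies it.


1/mu = 495.
1 + 1/mu = 496.
(1 + 1/mu)/2 = 248 is an integer and the inequality is strict, so k_max = 248 - 1 = 247.

247


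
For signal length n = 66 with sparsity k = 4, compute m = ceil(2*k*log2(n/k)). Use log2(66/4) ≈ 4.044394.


log2(n/k) = log2(66/4) ≈ 4.044394.
2*k*log2(n/k) ≈ 2*4*4.044394 = 32.355152.
m = ceil(32.355152) = 33.

33


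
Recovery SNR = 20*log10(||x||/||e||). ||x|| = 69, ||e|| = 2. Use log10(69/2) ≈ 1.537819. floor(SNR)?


||x||/||e|| = 69/2.
log10(69/2) ≈ 1.537819.
20*log10(||x||/||e||) ≈ 20*1.537819 = 30.75638.
floor(30.75638) = 30.

30


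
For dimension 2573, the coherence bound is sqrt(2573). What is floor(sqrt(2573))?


50^2 = 2500 <= 2573 < 2601 = 51^2, so 50 <= sqrt(2573) < 51.
floor(sqrt(2573)) = 50.

50


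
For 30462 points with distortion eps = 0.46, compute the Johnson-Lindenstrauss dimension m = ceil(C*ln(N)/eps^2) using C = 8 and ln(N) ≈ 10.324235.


ln(30462) ≈ 10.324235.
eps^2 = 0.46^2 = 0.2116.
C*ln(N)/eps^2 ≈ 8*10.324235/0.2116 ≈ 390.3302.
m = ceil(390.3302) = 391.

391


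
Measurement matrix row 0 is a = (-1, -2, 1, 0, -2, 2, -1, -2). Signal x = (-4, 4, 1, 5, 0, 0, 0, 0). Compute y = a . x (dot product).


Non-zero terms: ['-1*-4', '-2*4', '1*1', '0*5']
Products: [4, -8, 1, 0]
y = sum = -3.

-3


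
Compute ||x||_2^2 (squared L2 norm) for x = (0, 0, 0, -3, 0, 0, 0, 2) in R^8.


Non-zero entries: [(3, -3), (7, 2)]
Squares: [9, 4]
||x||_2^2 = sum = 13.

13


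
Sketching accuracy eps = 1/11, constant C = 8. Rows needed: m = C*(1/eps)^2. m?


1/eps = 11.
(1/eps)^2 = 121.
m = 8*121 = 968.

968


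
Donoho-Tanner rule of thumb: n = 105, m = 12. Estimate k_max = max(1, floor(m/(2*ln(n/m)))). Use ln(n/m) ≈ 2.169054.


n/m = 105/12 = 35/4.
ln(n/m) ≈ 2.169054.
2*ln(n/m) ≈ 4.338108.
m/(2*ln(n/m)) ≈ 12/4.338108 ≈ 2.7662.
floor = 2.
k_max = max(1, 2) = 2.

2


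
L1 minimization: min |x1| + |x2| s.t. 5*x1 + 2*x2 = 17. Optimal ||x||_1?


Axis intercepts:
  x1 = 17/5, x2 = 0: L1 = 17/5
  x1 = 0, x2 = 17/2: L1 = 17/2
x* = (17/5, 0)
||x*||_1 = 17/5.

17/5


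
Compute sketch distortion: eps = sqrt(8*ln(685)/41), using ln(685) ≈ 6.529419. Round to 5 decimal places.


ln(685) ≈ 6.529419.
8*ln(N)/m ≈ 8*6.529419/41 ≈ 1.27403298.
eps = sqrt(1.27403298) ≈ 1.1287307 ≈ 1.12873.

1.12873


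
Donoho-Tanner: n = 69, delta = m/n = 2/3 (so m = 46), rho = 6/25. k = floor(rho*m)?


m = 2/3*69 = 46.
rho = 6/25.
rho*m = 6/25*46 = 11.04.
k = floor(11.04) = 11.

11


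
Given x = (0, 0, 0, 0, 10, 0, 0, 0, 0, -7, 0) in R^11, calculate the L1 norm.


Non-zero entries: [(4, 10), (9, -7)]
Absolute values: [10, 7]
||x||_1 = sum = 17.

17


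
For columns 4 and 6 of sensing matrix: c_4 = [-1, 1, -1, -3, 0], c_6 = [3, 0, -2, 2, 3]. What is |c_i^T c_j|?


Inner product: -1*3 + 1*0 + -1*-2 + -3*2 + 0*3
Products: [-3, 0, 2, -6, 0]
Sum = -7.
|dot| = 7.

7


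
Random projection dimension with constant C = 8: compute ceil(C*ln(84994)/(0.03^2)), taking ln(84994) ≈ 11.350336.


ln(84994) ≈ 11.350336.
eps^2 = 0.03^2 = 0.0009.
C*ln(N)/eps^2 ≈ 8*11.350336/0.0009 ≈ 100891.8756.
m = ceil(100891.8756) = 100892.

100892


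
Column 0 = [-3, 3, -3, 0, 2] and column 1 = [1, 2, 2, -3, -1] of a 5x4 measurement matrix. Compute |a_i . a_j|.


Inner product: -3*1 + 3*2 + -3*2 + 0*-3 + 2*-1
Products: [-3, 6, -6, 0, -2]
Sum = -5.
|dot| = 5.

5


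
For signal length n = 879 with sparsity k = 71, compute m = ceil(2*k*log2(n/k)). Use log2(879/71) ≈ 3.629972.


log2(n/k) = log2(879/71) ≈ 3.629972.
2*k*log2(n/k) ≈ 2*71*3.629972 = 515.456024.
m = ceil(515.456024) = 516.

516


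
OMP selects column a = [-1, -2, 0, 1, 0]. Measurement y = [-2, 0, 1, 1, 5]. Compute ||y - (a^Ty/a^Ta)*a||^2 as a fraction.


a^T a = 6.
a^T y = 3.
coeff = 3/6 = 1/2.
||r||^2 = 59/2.

59/2


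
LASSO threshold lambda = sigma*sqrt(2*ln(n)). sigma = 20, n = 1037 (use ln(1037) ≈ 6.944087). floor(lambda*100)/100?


ln(1037) ≈ 6.944087.
2*ln(n) ≈ 13.888174.
sqrt(2*ln(n)) ≈ sqrt(13.888174) ≈ 3.726684.
lambda ≈ 20*3.726684 = 74.53368.
floor(lambda*100)/100 = 74.53.

74.53


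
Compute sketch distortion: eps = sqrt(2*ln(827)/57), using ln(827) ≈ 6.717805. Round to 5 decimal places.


ln(827) ≈ 6.717805.
2*ln(N)/m ≈ 2*6.717805/57 ≈ 0.23571246.
eps = sqrt(0.23571246) ≈ 0.4855023 ≈ 0.48550.

0.48550


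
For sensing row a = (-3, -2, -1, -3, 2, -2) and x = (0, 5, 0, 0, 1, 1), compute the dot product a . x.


Non-zero terms: ['-2*5', '2*1', '-2*1']
Products: [-10, 2, -2]
y = sum = -10.

-10


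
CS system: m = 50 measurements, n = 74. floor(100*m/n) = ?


100*m/n = 100*50/74 ≈ 67.5676.
floor = 67.

67


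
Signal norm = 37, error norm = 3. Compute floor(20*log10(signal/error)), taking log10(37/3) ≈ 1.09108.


||x||/||e|| = 37/3.
log10(37/3) ≈ 1.09108.
20*log10(||x||/||e||) ≈ 20*1.09108 = 21.8216.
floor(21.8216) = 21.

21


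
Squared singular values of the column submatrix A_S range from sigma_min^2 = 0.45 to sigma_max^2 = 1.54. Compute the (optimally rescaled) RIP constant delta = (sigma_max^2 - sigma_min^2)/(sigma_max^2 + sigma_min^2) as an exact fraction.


lambda_max - lambda_min = 1.54 - 0.45 = 1.09.
lambda_max + lambda_min = 1.54 + 0.45 = 1.99.
delta = 1.09/1.99 = 109/199.

109/199


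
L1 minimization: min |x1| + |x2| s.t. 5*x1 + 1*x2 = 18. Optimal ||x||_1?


Axis intercepts:
  x1 = 18/5, x2 = 0: L1 = 18/5
  x1 = 0, x2 = 18: L1 = 18
x* = (18/5, 0)
||x*||_1 = 18/5.

18/5


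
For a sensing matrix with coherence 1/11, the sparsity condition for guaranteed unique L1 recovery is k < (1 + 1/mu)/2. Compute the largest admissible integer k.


1/mu = 11.
1 + 1/mu = 12.
(1 + 1/mu)/2 = 6 is an integer and the inequality is strict, so k_max = 6 - 1 = 5.

5


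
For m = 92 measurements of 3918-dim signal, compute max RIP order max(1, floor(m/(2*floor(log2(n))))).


floor(log2(3918)) = 11.
2*11 = 22.
m/(2*floor(log2(n))) = 92/22 ≈ 4.1818.
floor = 4.
k = max(1, 4) = 4.

4


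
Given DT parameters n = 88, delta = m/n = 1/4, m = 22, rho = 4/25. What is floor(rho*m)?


m = 1/4*88 = 22.
rho = 4/25.
rho*m = 4/25*22 = 3.52.
k = floor(3.52) = 3.

3


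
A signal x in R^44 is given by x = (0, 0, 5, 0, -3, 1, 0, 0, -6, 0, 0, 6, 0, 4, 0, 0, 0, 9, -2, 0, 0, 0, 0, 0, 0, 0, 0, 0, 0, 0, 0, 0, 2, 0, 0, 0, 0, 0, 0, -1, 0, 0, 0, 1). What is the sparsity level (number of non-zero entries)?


Non-zero positions: [2, 4, 5, 8, 11, 13, 17, 18, 32, 39, 43].
Sparsity = 11.

11


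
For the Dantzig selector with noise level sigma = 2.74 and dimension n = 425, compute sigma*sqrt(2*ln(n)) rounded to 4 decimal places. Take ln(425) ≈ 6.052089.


ln(425) ≈ 6.052089.
2*ln(n) ≈ 12.104178.
sqrt(2*ln(n)) ≈ sqrt(12.104178) ≈ 3.479106.
threshold ≈ 2.74*3.479106 = 9.53275044 ≈ 9.5328.

9.5328


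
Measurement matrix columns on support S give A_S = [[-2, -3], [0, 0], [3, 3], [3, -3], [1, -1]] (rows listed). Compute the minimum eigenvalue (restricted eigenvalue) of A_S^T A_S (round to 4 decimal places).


A_S^T A_S = [[23, 5], [5, 28]].
trace = 51.
det = 619.
disc = trace^2 - 4*det = 2601 - 4*619 = 125.
sqrt(125) ≈ 11.180340.
lam_min = (51 - sqrt(125))/2 ≈ (51 - 11.180340)/2 = 19.90983 ≈ 19.9098.

19.9098


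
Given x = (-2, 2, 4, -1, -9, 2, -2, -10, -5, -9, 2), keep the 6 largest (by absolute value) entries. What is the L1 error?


Sorted |x_i| descending: [10, 9, 9, 5, 4, 2, 2, 2, 2, 2, 1]
Keep top 6: [10, 9, 9, 5, 4, 2]
Tail entries: [2, 2, 2, 2, 1]
L1 error = sum of tail = 9.

9


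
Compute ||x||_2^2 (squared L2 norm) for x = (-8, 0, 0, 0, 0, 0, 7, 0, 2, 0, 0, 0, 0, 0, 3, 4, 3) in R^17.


Non-zero entries: [(0, -8), (6, 7), (8, 2), (14, 3), (15, 4), (16, 3)]
Squares: [64, 49, 4, 9, 16, 9]
||x||_2^2 = sum = 151.

151


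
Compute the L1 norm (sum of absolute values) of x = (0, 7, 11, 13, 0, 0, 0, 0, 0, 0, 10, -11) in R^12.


Non-zero entries: [(1, 7), (2, 11), (3, 13), (10, 10), (11, -11)]
Absolute values: [7, 11, 13, 10, 11]
||x||_1 = sum = 52.

52


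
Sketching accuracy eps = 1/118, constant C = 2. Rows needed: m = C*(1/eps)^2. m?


1/eps = 118.
(1/eps)^2 = 13924.
m = 2*13924 = 27848.

27848


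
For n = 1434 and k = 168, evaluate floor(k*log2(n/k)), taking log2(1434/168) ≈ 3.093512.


log2(n/k) = log2(1434/168) ≈ 3.093512.
k*log2(n/k) ≈ 168*3.093512 = 519.710016.
floor(519.710016) = 519.

519


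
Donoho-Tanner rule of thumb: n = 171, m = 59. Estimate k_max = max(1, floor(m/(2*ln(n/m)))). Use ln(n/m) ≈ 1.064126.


n/m = 171/59.
ln(n/m) ≈ 1.064126.
2*ln(n/m) ≈ 2.128252.
m/(2*ln(n/m)) ≈ 59/2.128252 ≈ 27.7223.
floor = 27.
k_max = max(1, 27) = 27.

27


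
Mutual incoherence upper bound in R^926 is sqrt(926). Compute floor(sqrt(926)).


30^2 = 900 <= 926 < 961 = 31^2, so 30 <= sqrt(926) < 31.
floor(sqrt(926)) = 30.

30


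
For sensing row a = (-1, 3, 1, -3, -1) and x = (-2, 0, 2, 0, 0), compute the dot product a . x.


Non-zero terms: ['-1*-2', '1*2']
Products: [2, 2]
y = sum = 4.

4


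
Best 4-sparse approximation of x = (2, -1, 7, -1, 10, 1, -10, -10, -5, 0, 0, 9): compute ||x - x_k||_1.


Sorted |x_i| descending: [10, 10, 10, 9, 7, 5, 2, 1, 1, 1, 0, 0]
Keep top 4: [10, 10, 10, 9]
Tail entries: [7, 5, 2, 1, 1, 1, 0, 0]
L1 error = sum of tail = 17.

17


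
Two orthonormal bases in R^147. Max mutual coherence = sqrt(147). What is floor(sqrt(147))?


12^2 = 144 <= 147 < 169 = 13^2, so 12 <= sqrt(147) < 13.
floor(sqrt(147)) = 12.

12


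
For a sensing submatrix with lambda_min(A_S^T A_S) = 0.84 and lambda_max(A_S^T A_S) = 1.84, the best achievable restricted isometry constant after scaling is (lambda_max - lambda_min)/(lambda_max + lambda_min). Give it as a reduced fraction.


lambda_max - lambda_min = 1.84 - 0.84 = 1.00.
lambda_max + lambda_min = 1.84 + 0.84 = 2.68.
delta = 1.00/2.68 = 100/268 = 25/67.

25/67
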